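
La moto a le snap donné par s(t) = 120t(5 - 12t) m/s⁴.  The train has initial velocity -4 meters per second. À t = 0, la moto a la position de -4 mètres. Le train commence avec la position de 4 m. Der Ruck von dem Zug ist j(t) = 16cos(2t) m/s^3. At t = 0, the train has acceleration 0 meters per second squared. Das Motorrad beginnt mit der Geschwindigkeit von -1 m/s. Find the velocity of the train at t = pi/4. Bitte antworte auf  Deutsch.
Wir müssen die Stammfunktion unserer Gleichung für den Ruck j(t) = 16·cos(2·t) 2-mal finden. Mit ∫j(t)dt und Anwendung von a(0) = 0, finden wir a(t) = 8·sin(2·t). Mit ∫a(t)dt und Anwendung von v(0) = -4, finden wir v(t) = -4·cos(2·t). Mit v(t) = -4·cos(2·t) und Einsetzen von t = pi/4, finden wir v = 0.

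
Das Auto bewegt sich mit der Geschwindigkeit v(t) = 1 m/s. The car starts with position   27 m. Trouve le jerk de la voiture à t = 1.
En partant de la vitesse v(t) = 1, nous prenons 2 dérivées. En dérivant la vitesse, nous obtenons l'accélération: a(t) = 0. La dérivée de l'accélération donne le jerk: j(t) = 0. En utilisant j(t) = 0 et en substituant t = 1, nous trouvons j = 0.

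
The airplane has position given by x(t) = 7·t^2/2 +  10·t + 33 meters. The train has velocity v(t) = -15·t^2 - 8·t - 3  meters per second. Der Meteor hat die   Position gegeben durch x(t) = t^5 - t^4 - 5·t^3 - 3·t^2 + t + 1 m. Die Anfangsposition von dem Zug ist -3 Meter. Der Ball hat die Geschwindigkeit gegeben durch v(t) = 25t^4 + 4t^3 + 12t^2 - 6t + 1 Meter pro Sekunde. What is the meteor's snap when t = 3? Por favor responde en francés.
En partant de la position x(t) = t^5 - t^4 - 5·t^3 - 3·t^2 + t + 1, nous prenons 4 dérivées. En dérivant la position, nous obtenons la vitesse: v(t) = 5·t^4 - 4·t^3 - 15·t^2 - 6·t + 1. La dérivée de la vitesse donne l'accélération: a(t) = 20·t^3 - 12·t^2 - 30·t - 6. La dérivée de l'accélération donne le jerk: j(t) = 60·t^2 - 24·t - 30. La dérivée du jerk donne le snap: s(t) = 120·t - 24. En utilisant s(t) = 120·t - 24 et en substituant t = 3, nous trouvons s = 336.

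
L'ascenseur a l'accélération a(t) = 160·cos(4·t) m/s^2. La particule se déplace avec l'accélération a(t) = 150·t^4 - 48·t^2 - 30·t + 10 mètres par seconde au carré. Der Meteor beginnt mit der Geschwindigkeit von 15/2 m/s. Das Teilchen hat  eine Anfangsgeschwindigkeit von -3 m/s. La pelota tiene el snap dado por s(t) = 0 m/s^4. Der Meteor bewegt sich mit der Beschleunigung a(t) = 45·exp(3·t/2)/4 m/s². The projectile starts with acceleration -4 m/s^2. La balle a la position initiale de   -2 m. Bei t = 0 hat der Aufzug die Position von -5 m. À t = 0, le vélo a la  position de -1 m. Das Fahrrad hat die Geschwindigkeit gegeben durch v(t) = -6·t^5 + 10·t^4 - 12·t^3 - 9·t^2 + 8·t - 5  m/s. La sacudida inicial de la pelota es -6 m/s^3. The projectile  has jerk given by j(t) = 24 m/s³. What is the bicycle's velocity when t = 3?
Using v(t) = -6·t^5 + 10·t^4 - 12·t^3 - 9·t^2 + 8·t - 5 and substituting t = 3, we find v = -1034.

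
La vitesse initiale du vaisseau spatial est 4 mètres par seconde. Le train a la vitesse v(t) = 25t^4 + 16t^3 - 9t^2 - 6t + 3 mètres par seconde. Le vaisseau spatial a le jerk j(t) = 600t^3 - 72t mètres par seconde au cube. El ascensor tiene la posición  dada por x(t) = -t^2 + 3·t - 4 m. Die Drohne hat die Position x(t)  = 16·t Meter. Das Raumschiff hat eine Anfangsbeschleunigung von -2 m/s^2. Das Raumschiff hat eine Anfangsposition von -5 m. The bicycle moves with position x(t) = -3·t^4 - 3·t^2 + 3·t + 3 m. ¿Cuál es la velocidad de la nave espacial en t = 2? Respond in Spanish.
Para resolver esto, necesitamos tomar 2 antiderivadas de nuestra ecuación de la sacudida j(t) = 600·t^3 - 72·t. Integrando la sacudida y usando la condición inicial a(0) = -2, obtenemos a(t) = 150·t^4 - 36·t^2 - 2. La integral de la aceleración, con v(0) = 4, da la velocidad: v(t) = 30·t^5 - 12·t^3 - 2·t + 4. Tenemos la velocidad v(t) = 30·t^5 - 12·t^3 - 2·t + 4. Sustituyendo t = 2: v(2) = 864.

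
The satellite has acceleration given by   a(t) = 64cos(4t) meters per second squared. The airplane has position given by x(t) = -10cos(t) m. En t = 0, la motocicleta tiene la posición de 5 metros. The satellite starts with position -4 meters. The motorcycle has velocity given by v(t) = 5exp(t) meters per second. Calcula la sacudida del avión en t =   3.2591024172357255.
Debemos derivar nuestra ecuación de la posición x(t) = -10·cos(t) 3 veces. Tomando d/dt de x(t), encontramos v(t) = 10·sin(t). Tomando d/dt de v(t), encontramos a(t) = 10·cos(t). Tomando d/dt de a(t), encontramos j(t) = -10·sin(t). Tenemos la sacudida j(t) = -10·sin(t). Sustituyendo t = 3.2591024172357255: j(3.2591024172357255) = 1.17239510502455.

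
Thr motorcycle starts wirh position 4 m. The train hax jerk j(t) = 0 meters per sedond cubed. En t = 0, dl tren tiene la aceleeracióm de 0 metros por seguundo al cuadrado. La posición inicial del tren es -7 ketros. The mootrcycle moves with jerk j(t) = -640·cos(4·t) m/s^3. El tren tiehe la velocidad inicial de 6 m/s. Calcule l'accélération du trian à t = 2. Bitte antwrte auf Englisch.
To find the answer, we compute 1 antiderivative of j(t) = 0. The integral of jerk, with a(0) = 0, gives acceleration: a(t) = 0. Using a(t) = 0 and substituting t = 2, we find a = 0.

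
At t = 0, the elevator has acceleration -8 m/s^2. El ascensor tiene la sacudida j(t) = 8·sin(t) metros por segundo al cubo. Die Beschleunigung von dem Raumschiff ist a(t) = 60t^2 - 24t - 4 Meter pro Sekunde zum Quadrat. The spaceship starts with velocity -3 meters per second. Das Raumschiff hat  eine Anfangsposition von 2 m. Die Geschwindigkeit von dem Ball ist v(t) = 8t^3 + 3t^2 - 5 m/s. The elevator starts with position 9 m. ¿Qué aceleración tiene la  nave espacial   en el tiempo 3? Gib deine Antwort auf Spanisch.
Usando a(t) = 60·t^2 - 24·t - 4 y sustituyendo t = 3, encontramos a = 464.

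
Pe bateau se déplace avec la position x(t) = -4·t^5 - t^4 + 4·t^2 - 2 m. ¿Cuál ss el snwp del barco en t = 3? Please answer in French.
Nous devons dériver notre équation de la position x(t) = -4·t^5 - t^4 + 4·t^2 - 2 4 fois. La dérivée de la position donne la vitesse: v(t) = -20·t^4 - 4·t^3 + 8·t. En dérivant la vitesse, nous obtenons l'accélération: a(t) = -80·t^3 - 12·t^2 + 8. En dérivant l'accélération, nous obtenons le jerk: j(t) = -240·t^2 - 24·t. La dérivée du jerk donne le snap: s(t) = -480·t - 24. En utilisant s(t) = -480·t - 24 et en substituant t = 3, nous trouvons s = -1464.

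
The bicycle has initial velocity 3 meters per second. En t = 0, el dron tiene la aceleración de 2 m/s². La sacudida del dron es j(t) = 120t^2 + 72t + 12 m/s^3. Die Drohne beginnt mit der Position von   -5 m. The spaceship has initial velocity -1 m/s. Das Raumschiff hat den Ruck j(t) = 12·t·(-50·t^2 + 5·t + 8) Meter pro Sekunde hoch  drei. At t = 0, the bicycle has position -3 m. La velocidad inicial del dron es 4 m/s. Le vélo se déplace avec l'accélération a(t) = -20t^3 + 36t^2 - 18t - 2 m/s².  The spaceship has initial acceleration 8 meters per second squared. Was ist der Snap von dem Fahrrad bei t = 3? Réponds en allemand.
Wir müssen unsere Gleichung für die Beschleunigung a(t) = -20·t^3 + 36·t^2 - 18·t - 2 2-mal ableiten. Die Ableitung von der Beschleunigung ergibt den Ruck: j(t) = -60·t^2 + 72·t - 18. Die Ableitung von dem Ruck ergibt den Snap: s(t) = 72 - 120·t. Mit s(t) = 72 - 120·t und Einsetzen von t = 3, finden wir s = -288.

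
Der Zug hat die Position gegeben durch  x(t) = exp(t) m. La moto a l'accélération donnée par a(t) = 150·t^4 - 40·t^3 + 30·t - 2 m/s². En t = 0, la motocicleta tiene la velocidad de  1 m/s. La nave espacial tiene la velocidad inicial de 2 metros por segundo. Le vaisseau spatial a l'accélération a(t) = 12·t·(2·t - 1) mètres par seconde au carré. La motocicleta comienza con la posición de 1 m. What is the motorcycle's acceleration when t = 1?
From the given acceleration equation a(t) = 150·t^4 - 40·t^3 + 30·t - 2, we substitute t = 1 to get a = 138.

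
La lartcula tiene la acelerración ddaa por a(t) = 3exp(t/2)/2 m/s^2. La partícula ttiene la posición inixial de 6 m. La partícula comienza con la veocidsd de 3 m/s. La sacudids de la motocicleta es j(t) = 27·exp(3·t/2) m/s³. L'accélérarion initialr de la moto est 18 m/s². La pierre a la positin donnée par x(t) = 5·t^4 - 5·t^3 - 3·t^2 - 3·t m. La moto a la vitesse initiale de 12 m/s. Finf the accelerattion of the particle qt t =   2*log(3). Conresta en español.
Tenemos la aceleración a(t) = 3·exp(t/2)/2. Sustituyendo t = 2*log(3): a(2*log(3)) = 9/2.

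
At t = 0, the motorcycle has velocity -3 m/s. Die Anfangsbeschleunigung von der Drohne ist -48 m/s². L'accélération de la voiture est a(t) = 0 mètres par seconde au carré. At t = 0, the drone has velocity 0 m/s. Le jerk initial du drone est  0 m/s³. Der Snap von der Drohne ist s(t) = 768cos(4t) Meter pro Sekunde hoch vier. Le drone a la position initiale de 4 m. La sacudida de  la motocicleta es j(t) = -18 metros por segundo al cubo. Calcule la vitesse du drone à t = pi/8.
Nous devons intégrer notre équation du snap s(t) = 768·cos(4·t) 3 fois. En prenant ∫s(t)dt et en appliquant j(0) = 0, nous trouvons j(t) = 192·sin(4·t). En intégrant le jerk et en utilisant la condition initiale a(0) = -48, nous obtenons a(t) = -48·cos(4·t). En prenant ∫a(t)dt et en appliquant v(0) = 0, nous trouvons v(t) = -12·sin(4·t). Nous avons la vitesse v(t) = -12·sin(4·t). En substituant t = pi/8: v(pi/8) = -12.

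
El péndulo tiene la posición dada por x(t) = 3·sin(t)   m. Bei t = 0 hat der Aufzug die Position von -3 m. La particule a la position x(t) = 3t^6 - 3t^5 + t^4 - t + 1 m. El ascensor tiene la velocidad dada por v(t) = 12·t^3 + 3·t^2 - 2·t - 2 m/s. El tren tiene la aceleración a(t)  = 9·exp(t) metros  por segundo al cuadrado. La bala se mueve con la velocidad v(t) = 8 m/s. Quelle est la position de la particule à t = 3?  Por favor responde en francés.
De l'équation de la position x(t) = 3·t^6 - 3·t^5 + t^4 - t + 1, nous substituons t = 3 pour obtenir x = 1537.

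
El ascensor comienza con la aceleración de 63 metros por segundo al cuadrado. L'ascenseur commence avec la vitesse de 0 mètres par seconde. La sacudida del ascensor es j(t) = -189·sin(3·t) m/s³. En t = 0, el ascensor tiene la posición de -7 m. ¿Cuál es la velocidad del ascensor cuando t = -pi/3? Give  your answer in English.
Starting from jerk j(t) = -189·sin(3·t), we take 2 antiderivatives. Finding the antiderivative of j(t) and using a(0) = 63: a(t) = 63·cos(3·t). The integral of acceleration is velocity. Using v(0) = 0, we get v(t) = 21·sin(3·t). From the given velocity equation v(t) = 21·sin(3·t), we substitute t = -pi/3 to get v = 0.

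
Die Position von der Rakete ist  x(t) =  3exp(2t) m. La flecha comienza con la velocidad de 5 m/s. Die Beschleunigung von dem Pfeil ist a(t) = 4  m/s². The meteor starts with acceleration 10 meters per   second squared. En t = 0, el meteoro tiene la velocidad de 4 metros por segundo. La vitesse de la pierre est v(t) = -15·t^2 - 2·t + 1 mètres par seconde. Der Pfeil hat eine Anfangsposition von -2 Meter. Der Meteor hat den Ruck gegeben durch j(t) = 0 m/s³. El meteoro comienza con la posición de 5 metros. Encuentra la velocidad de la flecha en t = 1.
Debemos encontrar la antiderivada de nuestra ecuación de la aceleración a(t) = 4 1 vez. La integral de la aceleración, con v(0) = 5, da la velocidad: v(t) = 4·t + 5. Tenemos la velocidad v(t) = 4·t + 5. Sustituyendo t = 1: v(1) = 9.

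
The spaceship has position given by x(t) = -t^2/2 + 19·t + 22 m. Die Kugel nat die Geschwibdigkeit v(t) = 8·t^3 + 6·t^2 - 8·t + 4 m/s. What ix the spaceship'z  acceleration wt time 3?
We must differentiate our position equation x(t) = -t^2/2 + 19·t + 22 2 times. Differentiating position, we get velocity: v(t) = 19 - t. Taking d/dt of v(t), we find a(t) = -1. We have acceleration a(t) = -1. Substituting t = 3: a(3) = -1.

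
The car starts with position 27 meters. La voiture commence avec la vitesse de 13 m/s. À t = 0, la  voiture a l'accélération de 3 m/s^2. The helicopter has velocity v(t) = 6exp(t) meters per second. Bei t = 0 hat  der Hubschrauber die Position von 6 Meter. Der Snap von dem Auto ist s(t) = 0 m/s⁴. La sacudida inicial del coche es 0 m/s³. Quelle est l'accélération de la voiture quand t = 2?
Pour résoudre ceci, nous devons prendre 2 intégrales de notre équation du snap s(t) = 0. La primitive du snap est le jerk. En utilisant j(0) = 0, nous obtenons j(t) = 0. En intégrant le jerk et en utilisant la condition initiale a(0) = 3, nous obtenons a(t) = 3. Nous avons l'accélération a(t) = 3. En substituant t = 2: a(2) = 3.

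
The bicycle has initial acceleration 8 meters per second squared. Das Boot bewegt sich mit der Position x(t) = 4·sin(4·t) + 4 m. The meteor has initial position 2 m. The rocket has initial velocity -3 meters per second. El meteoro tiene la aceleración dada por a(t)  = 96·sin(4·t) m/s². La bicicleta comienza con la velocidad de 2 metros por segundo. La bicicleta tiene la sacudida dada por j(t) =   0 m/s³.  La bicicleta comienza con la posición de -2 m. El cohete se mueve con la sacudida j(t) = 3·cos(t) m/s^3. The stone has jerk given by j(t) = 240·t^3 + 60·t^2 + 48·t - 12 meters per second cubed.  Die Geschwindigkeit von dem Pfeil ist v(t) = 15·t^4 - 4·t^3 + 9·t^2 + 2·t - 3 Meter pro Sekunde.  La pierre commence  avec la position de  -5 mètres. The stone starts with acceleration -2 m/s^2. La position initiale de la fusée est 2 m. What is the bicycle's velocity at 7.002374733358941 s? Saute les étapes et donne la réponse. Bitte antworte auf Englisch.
At t = 7.002374733358941, v = 58.0189978668715.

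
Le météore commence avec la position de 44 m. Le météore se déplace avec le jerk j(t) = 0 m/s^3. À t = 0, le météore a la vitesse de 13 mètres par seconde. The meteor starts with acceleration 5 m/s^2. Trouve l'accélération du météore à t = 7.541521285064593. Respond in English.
We must find the antiderivative of our jerk equation j(t) = 0 1 time. The integral of jerk, with a(0) = 5, gives acceleration: a(t) = 5. We have acceleration a(t) = 5. Substituting t = 7.541521285064593: a(7.541521285064593) = 5.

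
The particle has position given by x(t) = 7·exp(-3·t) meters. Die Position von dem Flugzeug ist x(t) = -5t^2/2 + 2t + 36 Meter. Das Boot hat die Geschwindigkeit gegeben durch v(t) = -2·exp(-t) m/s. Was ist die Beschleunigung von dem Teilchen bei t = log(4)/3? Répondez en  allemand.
Wir müssen unsere Gleichung für die Position x(t) = 7·exp(-3·t) 2-mal ableiten. Mit d/dt von x(t) finden wir v(t) = -21·exp(-3·t). Mit d/dt von v(t) finden wir a(t) = 63·exp(-3·t). Wir haben die Beschleunigung a(t) = 63·exp(-3·t). Durch Einsetzen von t = log(4)/3: a(log(4)/3) = 63/4.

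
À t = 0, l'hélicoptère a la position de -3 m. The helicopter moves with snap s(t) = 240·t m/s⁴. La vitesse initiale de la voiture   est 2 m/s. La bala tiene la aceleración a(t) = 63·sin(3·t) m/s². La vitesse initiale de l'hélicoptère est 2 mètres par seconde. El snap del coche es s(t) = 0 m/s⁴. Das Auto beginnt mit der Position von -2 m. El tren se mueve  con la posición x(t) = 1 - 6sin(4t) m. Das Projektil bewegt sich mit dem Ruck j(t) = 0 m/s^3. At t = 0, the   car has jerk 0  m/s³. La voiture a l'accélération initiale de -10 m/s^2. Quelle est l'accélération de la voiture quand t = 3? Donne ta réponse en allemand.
Wir müssen unsere Gleichung für den Snap s(t) = 0 2-mal integrieren. Das Integral von dem Snap ist der Ruck. Mit j(0) = 0 erhalten wir j(t) = 0. Durch Integration von dem Ruck und Verwendung der Anfangsbedingung a(0) = -10, erhalten wir a(t) = -10. Wir haben die Beschleunigung a(t) = -10. Durch Einsetzen von t = 3: a(3) = -10.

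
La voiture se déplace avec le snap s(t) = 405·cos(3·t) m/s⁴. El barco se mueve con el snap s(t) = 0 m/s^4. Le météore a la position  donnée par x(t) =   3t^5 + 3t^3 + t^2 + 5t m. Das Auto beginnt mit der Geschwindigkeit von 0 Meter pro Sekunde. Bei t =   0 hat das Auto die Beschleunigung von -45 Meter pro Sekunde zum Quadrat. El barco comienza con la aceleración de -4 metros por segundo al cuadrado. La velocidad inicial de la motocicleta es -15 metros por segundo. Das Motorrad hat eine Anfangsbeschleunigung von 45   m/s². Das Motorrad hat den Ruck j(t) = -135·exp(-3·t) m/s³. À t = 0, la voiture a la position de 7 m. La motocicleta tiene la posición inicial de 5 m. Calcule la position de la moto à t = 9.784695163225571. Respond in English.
Starting from jerk j(t) = -135·exp(-3·t), we take 3 integrals. The antiderivative of jerk, with a(0) = 45, gives acceleration: a(t) = 45·exp(-3·t). Integrating acceleration and using the initial condition v(0) = -15, we get v(t) = -15·exp(-3·t). Integrating velocity and using the initial condition x(0) = 5, we get x(t) = 5·exp(-3·t). We have position x(t) = 5·exp(-3·t). Substituting t = 9.784695163225571: x(9.784695163225571) = 8.92591311003405E-13.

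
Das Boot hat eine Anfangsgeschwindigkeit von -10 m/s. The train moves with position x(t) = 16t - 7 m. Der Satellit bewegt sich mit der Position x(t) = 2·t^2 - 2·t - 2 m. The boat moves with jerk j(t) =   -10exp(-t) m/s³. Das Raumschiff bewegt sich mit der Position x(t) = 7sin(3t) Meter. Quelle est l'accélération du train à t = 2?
Nous devons dériver notre équation de la position x(t) = 16·t - 7 2 fois. En dérivant la position, nous obtenons la vitesse: v(t) = 16. En dérivant la vitesse, nous obtenons l'accélération: a(t) = 0. De l'équation de l'accélération a(t) = 0, nous substituons t = 2 pour obtenir a = 0.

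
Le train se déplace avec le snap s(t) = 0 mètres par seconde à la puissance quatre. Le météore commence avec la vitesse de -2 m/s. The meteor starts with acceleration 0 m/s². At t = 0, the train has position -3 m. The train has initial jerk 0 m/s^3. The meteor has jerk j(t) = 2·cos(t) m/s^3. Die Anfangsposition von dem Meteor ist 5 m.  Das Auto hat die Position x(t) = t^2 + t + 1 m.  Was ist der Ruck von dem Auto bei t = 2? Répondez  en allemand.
Ausgehend von der Position x(t) = t^2 + t + 1, nehmen wir 3 Ableitungen. Die Ableitung von der Position ergibt die Geschwindigkeit: v(t) = 2·t + 1. Die Ableitung von der Geschwindigkeit ergibt die Beschleunigung: a(t) = 2. Mit d/dt von a(t) finden wir j(t) = 0. Mit j(t) = 0 und Einsetzen von t = 2, finden wir j = 0.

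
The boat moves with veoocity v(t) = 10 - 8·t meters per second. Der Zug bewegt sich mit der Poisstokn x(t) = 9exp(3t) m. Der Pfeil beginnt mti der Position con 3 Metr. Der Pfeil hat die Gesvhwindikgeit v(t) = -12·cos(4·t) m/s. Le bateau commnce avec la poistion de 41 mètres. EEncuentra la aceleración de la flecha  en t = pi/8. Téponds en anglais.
We must differentiate our velocity equation v(t) = -12·cos(4·t) 1 time. Taking d/dt of v(t), we find a(t) = 48·sin(4·t). Using a(t) = 48·sin(4·t) and substituting t = pi/8, we find a = 48.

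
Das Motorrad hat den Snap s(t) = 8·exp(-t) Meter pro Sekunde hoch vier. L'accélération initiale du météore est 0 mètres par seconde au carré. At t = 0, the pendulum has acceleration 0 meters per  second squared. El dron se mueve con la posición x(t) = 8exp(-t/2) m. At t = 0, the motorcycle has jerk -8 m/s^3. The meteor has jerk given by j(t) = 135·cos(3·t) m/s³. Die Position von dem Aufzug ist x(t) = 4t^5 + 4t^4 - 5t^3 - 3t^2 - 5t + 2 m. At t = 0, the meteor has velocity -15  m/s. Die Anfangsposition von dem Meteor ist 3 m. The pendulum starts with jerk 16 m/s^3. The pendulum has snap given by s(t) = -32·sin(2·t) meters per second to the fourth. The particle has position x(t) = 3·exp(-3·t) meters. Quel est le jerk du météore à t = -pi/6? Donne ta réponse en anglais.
Using j(t) = 135·cos(3·t) and substituting t = -pi/6, we find j = 0.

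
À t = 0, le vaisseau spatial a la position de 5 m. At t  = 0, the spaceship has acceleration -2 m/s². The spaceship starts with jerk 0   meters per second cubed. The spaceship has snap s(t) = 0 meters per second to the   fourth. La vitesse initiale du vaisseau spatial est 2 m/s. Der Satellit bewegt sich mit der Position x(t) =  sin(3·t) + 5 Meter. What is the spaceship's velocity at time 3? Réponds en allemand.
Ausgehend von dem Snap s(t) = 0, nehmen wir 3 Integrale. Mit ∫s(t)dt und Anwendung von j(0) = 0, finden wir j(t) = 0. Das Integral von dem Ruck, mit a(0) = -2, ergibt die Beschleunigung: a(t) = -2. Das Integral von der Beschleunigung ist die Geschwindigkeit. Mit v(0) = 2 erhalten wir v(t) = 2 - 2·t. Wir haben die Geschwindigkeit v(t) = 2 - 2·t. Durch Einsetzen von t = 3: v(3) = -4.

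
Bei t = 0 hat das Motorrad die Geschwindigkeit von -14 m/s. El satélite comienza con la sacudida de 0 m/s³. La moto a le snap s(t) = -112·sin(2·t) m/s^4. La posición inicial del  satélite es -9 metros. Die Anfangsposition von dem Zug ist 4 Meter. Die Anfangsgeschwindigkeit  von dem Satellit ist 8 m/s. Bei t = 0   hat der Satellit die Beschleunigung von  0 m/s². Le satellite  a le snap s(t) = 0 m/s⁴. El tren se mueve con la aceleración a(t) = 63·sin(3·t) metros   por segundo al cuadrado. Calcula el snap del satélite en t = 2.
De la ecuación del snap s(t) = 0, sustituimos t = 2 para obtener s = 0.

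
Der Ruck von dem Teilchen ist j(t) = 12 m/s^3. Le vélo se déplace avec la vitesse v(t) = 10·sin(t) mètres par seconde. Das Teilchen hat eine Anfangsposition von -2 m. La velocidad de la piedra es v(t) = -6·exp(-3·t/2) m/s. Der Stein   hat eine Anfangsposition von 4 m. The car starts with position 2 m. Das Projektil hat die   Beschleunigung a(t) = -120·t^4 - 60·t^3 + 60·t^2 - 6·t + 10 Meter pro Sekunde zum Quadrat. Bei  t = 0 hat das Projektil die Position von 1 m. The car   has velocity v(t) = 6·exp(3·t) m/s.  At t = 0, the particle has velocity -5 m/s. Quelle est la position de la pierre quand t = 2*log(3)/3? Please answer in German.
Um dies zu lösen, müssen wir 1 Integral unserer Gleichung für die Geschwindigkeit v(t) = -6·exp(-3·t/2) finden. Durch Integration von der Geschwindigkeit und Verwendung der Anfangsbedingung x(0) = 4, erhalten wir x(t) = 4·exp(-3·t/2). Aus der Gleichung für die Position x(t) = 4·exp(-3·t/2), setzen wir t = 2*log(3)/3 ein und erhalten x = 4/3.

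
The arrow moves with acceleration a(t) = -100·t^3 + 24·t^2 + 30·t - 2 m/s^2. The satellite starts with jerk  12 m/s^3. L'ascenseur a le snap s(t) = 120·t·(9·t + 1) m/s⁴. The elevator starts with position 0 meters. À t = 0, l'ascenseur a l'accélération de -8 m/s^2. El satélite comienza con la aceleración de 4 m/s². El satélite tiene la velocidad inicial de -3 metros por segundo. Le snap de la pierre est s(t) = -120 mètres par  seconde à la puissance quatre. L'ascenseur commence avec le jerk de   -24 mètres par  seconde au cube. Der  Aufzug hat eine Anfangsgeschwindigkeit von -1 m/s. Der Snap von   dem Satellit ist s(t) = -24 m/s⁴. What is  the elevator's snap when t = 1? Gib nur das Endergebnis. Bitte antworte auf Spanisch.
En t = 1, s = 1200.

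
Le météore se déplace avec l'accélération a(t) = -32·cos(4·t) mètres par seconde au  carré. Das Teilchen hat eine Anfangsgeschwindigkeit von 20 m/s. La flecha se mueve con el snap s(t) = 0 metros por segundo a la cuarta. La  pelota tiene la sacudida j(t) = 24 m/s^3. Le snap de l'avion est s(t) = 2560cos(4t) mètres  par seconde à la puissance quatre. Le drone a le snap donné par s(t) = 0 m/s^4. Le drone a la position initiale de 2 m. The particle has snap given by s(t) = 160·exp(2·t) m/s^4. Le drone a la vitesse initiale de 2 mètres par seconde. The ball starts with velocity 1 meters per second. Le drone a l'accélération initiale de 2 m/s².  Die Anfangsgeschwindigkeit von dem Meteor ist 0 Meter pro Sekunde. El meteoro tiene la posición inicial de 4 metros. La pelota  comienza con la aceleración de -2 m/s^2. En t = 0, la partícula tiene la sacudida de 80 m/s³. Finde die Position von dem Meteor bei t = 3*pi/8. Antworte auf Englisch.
To solve this, we need to take 2 antiderivatives of our acceleration equation a(t) = -32·cos(4·t). Finding the antiderivative of a(t) and using v(0) = 0: v(t) = -8·sin(4·t). Integrating velocity and using the initial condition x(0) = 4, we get x(t) = 2·cos(4·t) + 2. From the given position equation x(t) = 2·cos(4·t) + 2, we substitute t = 3*pi/8 to get x = 2.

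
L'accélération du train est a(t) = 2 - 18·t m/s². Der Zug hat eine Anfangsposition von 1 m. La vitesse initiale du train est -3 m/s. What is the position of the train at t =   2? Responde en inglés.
We must find the antiderivative of our acceleration equation a(t) = 2 - 18·t 2 times. The antiderivative of acceleration, with v(0) = -3, gives velocity: v(t) = -9·t^2 + 2·t - 3. Finding the antiderivative of v(t) and using x(0) = 1: x(t) = -3·t^3 + t^2 - 3·t + 1. Using x(t) = -3·t^3 + t^2 - 3·t + 1 and substituting t = 2, we find x = -25.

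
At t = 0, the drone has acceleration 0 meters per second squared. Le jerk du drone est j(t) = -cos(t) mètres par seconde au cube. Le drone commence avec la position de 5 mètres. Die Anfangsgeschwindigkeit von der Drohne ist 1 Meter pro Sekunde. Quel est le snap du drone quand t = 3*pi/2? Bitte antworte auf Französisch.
Pour résoudre ceci, nous devons prendre 1 dérivée de notre équation du jerk j(t) = -cos(t). En prenant d/dt de j(t), nous trouvons s(t) = sin(t). En utilisant s(t) = sin(t) et en substituant t = 3*pi/2, nous trouvons s = -1.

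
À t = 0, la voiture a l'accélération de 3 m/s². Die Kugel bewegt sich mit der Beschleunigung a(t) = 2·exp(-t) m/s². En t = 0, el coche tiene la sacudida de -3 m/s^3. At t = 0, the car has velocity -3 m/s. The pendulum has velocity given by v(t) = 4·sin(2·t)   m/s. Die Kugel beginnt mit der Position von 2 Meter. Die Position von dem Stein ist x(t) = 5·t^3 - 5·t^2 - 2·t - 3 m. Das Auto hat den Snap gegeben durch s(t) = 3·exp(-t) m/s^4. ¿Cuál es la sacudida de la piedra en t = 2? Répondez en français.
En partant de la position x(t) = 5·t^3 - 5·t^2 - 2·t - 3, nous prenons 3 dérivées. La dérivée de la position donne la vitesse: v(t) = 15·t^2 - 10·t - 2. En dérivant la vitesse, nous obtenons l'accélération: a(t) = 30·t - 10. La dérivée de l'accélération donne le jerk: j(t) = 30. En utilisant j(t) = 30 et en substituant t = 2, nous trouvons j = 30.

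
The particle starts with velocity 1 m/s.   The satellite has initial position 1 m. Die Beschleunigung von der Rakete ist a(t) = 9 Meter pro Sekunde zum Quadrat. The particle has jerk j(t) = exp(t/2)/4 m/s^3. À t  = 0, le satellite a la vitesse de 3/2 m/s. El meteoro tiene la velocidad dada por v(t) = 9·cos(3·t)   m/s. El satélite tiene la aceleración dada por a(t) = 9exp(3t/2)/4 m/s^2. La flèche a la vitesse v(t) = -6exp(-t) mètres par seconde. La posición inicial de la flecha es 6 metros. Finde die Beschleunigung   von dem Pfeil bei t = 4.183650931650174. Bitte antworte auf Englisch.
To solve this, we need to take 1 derivative of our velocity equation v(t) = -6·exp(-t). The derivative of velocity gives acceleration: a(t) = 6·exp(-t). We have acceleration a(t) = 6·exp(-t). Substituting t = 4.183650931650174: a(4.183650931650174) = 0.0914565335789637.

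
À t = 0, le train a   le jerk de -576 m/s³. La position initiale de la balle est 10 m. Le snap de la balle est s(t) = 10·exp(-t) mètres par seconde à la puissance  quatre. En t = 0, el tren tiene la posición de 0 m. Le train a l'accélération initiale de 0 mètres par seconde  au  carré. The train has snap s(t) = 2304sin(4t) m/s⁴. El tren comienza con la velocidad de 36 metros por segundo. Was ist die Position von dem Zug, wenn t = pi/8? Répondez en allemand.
Um dies zu lösen, müssen wir 4 Integrale unserer Gleichung für den Snap s(t) = 2304·sin(4·t) finden. Durch Integration von dem Snap und Verwendung der Anfangsbedingung j(0) = -576, erhalten wir j(t) = -576·cos(4·t). Die Stammfunktion von dem Ruck ist die Beschleunigung. Mit a(0) = 0 erhalten wir a(t) = -144·sin(4·t). Mit ∫a(t)dt und Anwendung von v(0) = 36, finden wir v(t) = 36·cos(4·t). Das Integral von der Geschwindigkeit ist die Position. Mit x(0) = 0 erhalten wir x(t) = 9·sin(4·t). Wir haben die Position x(t) = 9·sin(4·t). Durch Einsetzen von t = pi/8: x(pi/8) = 9.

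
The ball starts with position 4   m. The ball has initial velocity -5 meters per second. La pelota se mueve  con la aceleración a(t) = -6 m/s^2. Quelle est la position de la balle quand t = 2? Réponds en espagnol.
Partiendo de la aceleración a(t) = -6, tomamos 2 antiderivadas. La antiderivada de la aceleración es la velocidad. Usando v(0) = -5, obtenemos v(t) = -6·t - 5. Integrando la velocidad y usando la condición inicial x(0) = 4, obtenemos x(t) = -3·t^2 - 5·t + 4. Tenemos la posición x(t) = -3·t^2 - 5·t + 4. Sustituyendo t = 2: x(2) = -18.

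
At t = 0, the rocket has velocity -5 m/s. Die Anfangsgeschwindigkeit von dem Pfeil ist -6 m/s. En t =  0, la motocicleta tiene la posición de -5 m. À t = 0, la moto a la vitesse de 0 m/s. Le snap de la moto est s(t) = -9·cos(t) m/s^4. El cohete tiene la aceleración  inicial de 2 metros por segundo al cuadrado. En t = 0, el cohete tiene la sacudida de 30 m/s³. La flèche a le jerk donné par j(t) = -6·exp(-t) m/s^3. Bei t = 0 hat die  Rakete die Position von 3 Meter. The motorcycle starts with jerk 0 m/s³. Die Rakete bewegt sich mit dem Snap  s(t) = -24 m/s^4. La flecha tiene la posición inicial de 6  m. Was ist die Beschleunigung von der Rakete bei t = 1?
Ausgehend von dem Snap s(t) = -24, nehmen wir 2 Integrale. Durch Integration von dem Snap und Verwendung der Anfangsbedingung j(0) = 30, erhalten wir j(t) = 30 - 24·t. Das Integral von dem Ruck ist die Beschleunigung. Mit a(0) = 2 erhalten wir a(t) = -12·t^2 + 30·t + 2. Wir haben die Beschleunigung a(t) = -12·t^2 + 30·t + 2. Durch Einsetzen von t = 1: a(1) = 20.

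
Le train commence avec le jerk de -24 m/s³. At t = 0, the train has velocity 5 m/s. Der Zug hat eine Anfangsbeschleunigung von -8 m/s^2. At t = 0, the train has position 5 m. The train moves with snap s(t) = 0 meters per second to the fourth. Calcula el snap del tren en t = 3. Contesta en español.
Usando s(t) = 0 y sustituyendo t = 3, encontramos s = 0.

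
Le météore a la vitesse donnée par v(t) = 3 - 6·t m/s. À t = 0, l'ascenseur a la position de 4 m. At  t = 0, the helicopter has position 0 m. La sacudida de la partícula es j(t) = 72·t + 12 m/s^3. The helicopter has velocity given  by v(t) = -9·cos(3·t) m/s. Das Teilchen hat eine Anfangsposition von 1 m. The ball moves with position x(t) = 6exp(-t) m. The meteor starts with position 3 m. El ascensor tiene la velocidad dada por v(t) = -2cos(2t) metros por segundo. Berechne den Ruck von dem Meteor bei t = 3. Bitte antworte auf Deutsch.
Ausgehend von der Geschwindigkeit v(t) = 3 - 6·t, nehmen wir 2 Ableitungen. Die Ableitung von der Geschwindigkeit ergibt die Beschleunigung: a(t) = -6. Durch Ableiten von der Beschleunigung erhalten wir den Ruck: j(t) = 0. Aus der Gleichung für den Ruck j(t) = 0, setzen wir t = 3 ein und erhalten j = 0.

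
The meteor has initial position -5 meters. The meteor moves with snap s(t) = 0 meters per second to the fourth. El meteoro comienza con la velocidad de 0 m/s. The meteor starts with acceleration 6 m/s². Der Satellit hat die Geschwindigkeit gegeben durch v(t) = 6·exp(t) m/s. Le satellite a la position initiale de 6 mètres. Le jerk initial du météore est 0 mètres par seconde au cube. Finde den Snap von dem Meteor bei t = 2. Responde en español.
Usando s(t) = 0 y sustituyendo t = 2, encontramos s = 0.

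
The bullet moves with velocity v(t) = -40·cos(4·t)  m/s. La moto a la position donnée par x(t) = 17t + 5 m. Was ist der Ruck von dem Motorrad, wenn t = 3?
Ausgehend von der Position x(t) = 17·t + 5, nehmen wir 3 Ableitungen. Mit d/dt von x(t) finden wir v(t) = 17. Mit d/dt von v(t) finden wir a(t) = 0. Mit d/dt von a(t) finden wir j(t) = 0. Aus der Gleichung für den Ruck j(t) = 0, setzen wir t = 3 ein und erhalten j = 0.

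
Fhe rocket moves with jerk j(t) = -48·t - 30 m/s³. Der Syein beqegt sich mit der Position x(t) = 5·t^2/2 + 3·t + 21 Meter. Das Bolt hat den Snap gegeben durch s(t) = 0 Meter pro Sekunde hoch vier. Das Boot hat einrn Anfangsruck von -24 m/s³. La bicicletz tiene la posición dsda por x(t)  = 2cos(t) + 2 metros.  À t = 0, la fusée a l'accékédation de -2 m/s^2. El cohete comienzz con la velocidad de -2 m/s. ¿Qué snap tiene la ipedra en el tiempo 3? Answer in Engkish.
Starting from position x(t) = 5·t^2/2 + 3·t + 21, we take 4 derivatives. The derivative of position gives velocity: v(t) = 5·t + 3. The derivative of velocity gives acceleration: a(t) = 5. The derivative of acceleration gives jerk: j(t) = 0. The derivative of jerk gives snap: s(t) = 0. We have snap s(t) = 0. Substituting t = 3: s(3) = 0.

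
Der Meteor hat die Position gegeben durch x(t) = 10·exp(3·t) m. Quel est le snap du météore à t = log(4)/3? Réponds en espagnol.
Debemos derivar nuestra ecuación de la posición x(t) = 10·exp(3·t) 4 veces. Tomando d/dt de x(t), encontramos v(t) = 30·exp(3·t). Derivando la velocidad, obtenemos la aceleración: a(t) = 90·exp(3·t). Tomando d/dt de a(t), encontramos j(t) = 270·exp(3·t). Tomando d/dt de j(t), encontramos s(t) = 810·exp(3·t). De la ecuación del snap s(t) = 810·exp(3·t), sustituimos t = log(4)/3 para obtener s = 3240.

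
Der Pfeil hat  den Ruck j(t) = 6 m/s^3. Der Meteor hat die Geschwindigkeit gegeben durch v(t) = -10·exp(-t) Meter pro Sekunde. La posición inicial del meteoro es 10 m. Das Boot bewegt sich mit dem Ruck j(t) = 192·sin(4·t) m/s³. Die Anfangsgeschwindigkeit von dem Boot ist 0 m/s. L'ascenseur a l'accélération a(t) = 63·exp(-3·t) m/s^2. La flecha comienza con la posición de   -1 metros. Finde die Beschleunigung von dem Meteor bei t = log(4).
Ausgehend von der Geschwindigkeit v(t) = -10·exp(-t), nehmen wir 1 Ableitung. Mit d/dt von v(t) finden wir a(t) = 10·exp(-t). Aus der Gleichung für die Beschleunigung a(t) = 10·exp(-t), setzen wir t = log(4) ein und erhalten a = 5/2.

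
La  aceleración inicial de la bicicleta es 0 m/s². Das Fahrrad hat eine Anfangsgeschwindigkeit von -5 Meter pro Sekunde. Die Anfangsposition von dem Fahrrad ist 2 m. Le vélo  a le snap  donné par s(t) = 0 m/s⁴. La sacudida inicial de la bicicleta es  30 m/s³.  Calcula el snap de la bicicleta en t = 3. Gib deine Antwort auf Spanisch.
Usando s(t) = 0 y sustituyendo t = 3, encontramos s = 0.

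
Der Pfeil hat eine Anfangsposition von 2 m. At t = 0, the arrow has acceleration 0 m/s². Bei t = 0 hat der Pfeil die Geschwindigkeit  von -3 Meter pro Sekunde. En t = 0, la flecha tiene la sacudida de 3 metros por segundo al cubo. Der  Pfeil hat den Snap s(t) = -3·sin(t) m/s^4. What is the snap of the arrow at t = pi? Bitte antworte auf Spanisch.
De la ecuación del snap s(t) = -3·sin(t), sustituimos t = pi para obtener s = 0.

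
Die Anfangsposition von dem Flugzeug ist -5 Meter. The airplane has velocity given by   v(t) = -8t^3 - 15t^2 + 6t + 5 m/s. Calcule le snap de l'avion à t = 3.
En partant de la vitesse v(t) = -8·t^3 - 15·t^2 + 6·t + 5, nous prenons 3 dérivées. En prenant d/dt de v(t), nous trouvons a(t) = -24·t^2 - 30·t + 6. En prenant d/dt de a(t), nous trouvons j(t) = -48·t - 30. La dérivée du jerk donne le snap: s(t) = -48. De l'équation du snap s(t) = -48, nous substituons t = 3 pour obtenir s = -48.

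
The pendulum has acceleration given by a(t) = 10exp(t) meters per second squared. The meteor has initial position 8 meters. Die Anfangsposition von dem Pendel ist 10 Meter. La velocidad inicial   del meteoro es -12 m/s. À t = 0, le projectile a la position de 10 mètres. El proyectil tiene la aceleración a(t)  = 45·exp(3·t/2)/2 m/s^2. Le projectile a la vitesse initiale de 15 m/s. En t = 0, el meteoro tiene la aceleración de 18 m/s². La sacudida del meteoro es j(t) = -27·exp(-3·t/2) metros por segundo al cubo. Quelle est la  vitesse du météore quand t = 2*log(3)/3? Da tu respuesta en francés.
Nous devons trouver la primitive de notre équation du jerk j(t) = -27·exp(-3·t/2) 2 fois. L'intégrale du jerk est l'accélération. En utilisant a(0) = 18, nous obtenons a(t) = 18·exp(-3·t/2). En prenant ∫a(t)dt et en appliquant v(0) = -12, nous trouvons v(t) = -12·exp(-3·t/2). En utilisant v(t) = -12·exp(-3·t/2) et en substituant t = 2*log(3)/3, nous trouvons v = -4.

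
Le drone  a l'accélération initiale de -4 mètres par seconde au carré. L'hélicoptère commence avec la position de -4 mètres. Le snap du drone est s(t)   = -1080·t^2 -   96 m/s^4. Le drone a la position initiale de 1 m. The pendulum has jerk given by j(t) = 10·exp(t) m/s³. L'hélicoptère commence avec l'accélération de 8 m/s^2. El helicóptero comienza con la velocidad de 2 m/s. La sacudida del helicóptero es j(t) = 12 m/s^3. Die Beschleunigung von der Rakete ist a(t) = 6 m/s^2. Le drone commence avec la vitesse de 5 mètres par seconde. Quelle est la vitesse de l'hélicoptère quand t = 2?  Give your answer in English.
To find the answer, we compute 2 integrals of j(t) = 12. Finding the integral of j(t) and using a(0) = 8: a(t) = 12·t + 8. Taking ∫a(t)dt and applying v(0) = 2, we find v(t) = 6·t^2 + 8·t + 2. Using v(t) = 6·t^2 + 8·t + 2 and substituting t = 2, we find v = 42.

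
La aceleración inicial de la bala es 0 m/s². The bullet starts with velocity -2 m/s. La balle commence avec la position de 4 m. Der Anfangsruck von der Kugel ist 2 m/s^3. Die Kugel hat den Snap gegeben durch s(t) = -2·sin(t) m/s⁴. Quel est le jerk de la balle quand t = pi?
Nous devons trouver la primitive de notre équation du snap s(t) = -2·sin(t) 1 fois. La primitive du snap est le jerk. En utilisant j(0) = 2, nous obtenons j(t) = 2·cos(t). En utilisant j(t) = 2·cos(t) et en substituant t = pi, nous trouvons j = -2.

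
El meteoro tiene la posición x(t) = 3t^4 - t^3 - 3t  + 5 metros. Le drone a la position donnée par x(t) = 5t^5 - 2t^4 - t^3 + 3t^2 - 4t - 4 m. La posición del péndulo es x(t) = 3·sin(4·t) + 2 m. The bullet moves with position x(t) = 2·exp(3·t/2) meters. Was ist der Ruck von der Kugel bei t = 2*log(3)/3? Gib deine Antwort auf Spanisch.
Para resolver esto, necesitamos tomar 3 derivadas de nuestra ecuación de la posición x(t) = 2·exp(3·t/2). La derivada de la posición da la velocidad: v(t) = 3·exp(3·t/2). Derivando la velocidad, obtenemos la aceleración: a(t) = 9·exp(3·t/2)/2. Tomando d/dt de a(t), encontramos j(t) = 27·exp(3·t/2)/4. Tenemos la sacudida j(t) = 27·exp(3·t/2)/4. Sustituyendo t = 2*log(3)/3: j(2*log(3)/3) = 81/4.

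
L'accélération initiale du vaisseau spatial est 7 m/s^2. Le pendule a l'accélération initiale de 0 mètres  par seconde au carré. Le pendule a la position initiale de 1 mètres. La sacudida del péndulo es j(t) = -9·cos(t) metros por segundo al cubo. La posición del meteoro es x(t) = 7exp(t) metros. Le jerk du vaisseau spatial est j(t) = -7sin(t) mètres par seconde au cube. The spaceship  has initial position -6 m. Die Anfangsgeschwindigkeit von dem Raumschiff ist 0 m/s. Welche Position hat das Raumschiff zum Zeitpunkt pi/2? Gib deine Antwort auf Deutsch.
Wir müssen unsere Gleichung für den Ruck j(t) = -7·sin(t) 3-mal integrieren. Die Stammfunktion von dem Ruck, mit a(0) = 7, ergibt die Beschleunigung: a(t) = 7·cos(t). Das Integral von der Beschleunigung, mit v(0) = 0, ergibt die Geschwindigkeit: v(t) = 7·sin(t). Die Stammfunktion von der Geschwindigkeit ist die Position. Mit x(0) = -6 erhalten wir x(t) = 1 - 7·cos(t). Wir haben die Position x(t) = 1 - 7·cos(t). Durch Einsetzen von t = pi/2: x(pi/2) = 1.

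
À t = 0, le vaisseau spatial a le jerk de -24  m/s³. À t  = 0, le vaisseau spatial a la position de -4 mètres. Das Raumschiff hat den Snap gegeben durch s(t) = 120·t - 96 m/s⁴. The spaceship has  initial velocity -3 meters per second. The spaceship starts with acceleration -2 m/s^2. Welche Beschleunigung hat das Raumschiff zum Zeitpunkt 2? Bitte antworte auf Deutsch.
Um dies zu lösen, müssen wir 2 Stammfunktionen unserer Gleichung für den Snap s(t) = 120·t - 96 finden. Das Integral von dem Snap, mit j(0) = -24, ergibt den Ruck: j(t) = 60·t^2 - 96·t - 24. Durch Integration von dem Ruck und Verwendung der Anfangsbedingung a(0) = -2, erhalten wir a(t) = 20·t^3 - 48·t^2 - 24·t - 2. Wir haben die Beschleunigung a(t) = 20·t^3 - 48·t^2 - 24·t - 2. Durch Einsetzen von t = 2: a(2) = -82.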